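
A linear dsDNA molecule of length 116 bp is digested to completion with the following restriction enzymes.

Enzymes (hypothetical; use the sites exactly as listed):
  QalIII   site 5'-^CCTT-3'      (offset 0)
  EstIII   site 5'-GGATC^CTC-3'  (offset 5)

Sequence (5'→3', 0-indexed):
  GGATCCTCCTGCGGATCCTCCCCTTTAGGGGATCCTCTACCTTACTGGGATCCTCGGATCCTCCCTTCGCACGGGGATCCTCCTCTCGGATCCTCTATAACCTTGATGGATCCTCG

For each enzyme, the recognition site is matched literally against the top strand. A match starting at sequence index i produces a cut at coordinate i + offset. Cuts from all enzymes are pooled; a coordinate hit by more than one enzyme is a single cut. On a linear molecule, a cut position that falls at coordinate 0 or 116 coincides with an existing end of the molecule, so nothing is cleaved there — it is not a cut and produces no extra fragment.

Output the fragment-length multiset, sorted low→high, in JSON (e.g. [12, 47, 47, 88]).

Scan for sites:
  QalIII (CCTT, off=0): starts [21, 39, 63, 100] → cuts [21, 39, 63, 100]
  EstIII (GGATCCTC, off=5): starts [0, 12, 29, 47, 55, 74, 87, 107] → cuts [5, 17, 34, 52, 60, 79, 92, 112]

All cut coordinates (distinct, sorted): [5, 17, 21, 34, 39, 52, 60, 63, 79, 92, 100, 112]

Fragment lengths:
  [0,5): 5 bp
  [5,17): 12 bp
  [17,21): 4 bp
  [21,34): 13 bp
  [34,39): 5 bp
  [39,52): 13 bp
  [52,60): 8 bp
  [60,63): 3 bp
  [63,79): 16 bp
  [79,92): 13 bp
  [92,100): 8 bp
  [100,112): 12 bp
  [112,116): 4 bp

[3,4,4,5,5,8,8,12,12,13,13,13,16]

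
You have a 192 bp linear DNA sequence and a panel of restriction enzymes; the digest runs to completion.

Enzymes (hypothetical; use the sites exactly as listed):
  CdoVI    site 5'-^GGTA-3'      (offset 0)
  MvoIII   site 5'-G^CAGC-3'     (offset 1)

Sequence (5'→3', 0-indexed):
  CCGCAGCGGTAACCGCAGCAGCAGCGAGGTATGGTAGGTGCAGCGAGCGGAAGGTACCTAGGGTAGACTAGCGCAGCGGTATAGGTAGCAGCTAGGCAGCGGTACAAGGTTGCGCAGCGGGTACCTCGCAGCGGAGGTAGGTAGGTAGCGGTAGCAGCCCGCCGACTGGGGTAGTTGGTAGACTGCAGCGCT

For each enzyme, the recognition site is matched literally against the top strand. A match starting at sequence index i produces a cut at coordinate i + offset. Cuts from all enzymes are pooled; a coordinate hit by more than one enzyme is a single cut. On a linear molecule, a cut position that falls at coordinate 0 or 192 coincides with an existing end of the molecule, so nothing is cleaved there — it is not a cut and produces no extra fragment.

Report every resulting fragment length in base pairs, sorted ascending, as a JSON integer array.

[3,3,3,4,4,4,4,4,5,5,5,5,6,6,6,7,7,7,8,8,8,9,9,9,12,12,14,15]

Site scan:
  CdoVI GGTA/0: at [7, 27, 32, 52, 61, 77, 83, 100, 119, 135, 139, 143, 149, 169, 176] ⇒ [7, 27, 32, 52, 61, 77, 83, 100, 119, 135, 139, 143, 149, 169, 176]
  MvoIII GCAGC/1: at [2, 14, 17, 20, 39, 72, 87, 95, 113, 127, 153, 184] ⇒ [3, 15, 18, 21, 40, 73, 88, 96, 114, 128, 154, 185]

Pooled cuts: [3, 7, 15, 18, 21, 27, 32, 40, 52, 61, 73, 77, 83, 88, 96, 100, 114, 119, 128, 135, 139, 143, 149, 154, 169, 176, 185]

Fragments:
  [0,3): 3 bp
  [3,7): 4 bp
  [7,15): 8 bp
  [15,18): 3 bp
  [18,21): 3 bp
  [21,27): 6 bp
  [27,32): 5 bp
  [32,40): 8 bp
  [40,52): 12 bp
  [52,61): 9 bp
  [61,73): 12 bp
  [73,77): 4 bp
  [77,83): 6 bp
  [83,88): 5 bp
  [88,96): 8 bp
  [96,100): 4 bp
  [100,114): 14 bp
  [114,119): 5 bp
  [119,128): 9 bp
  [128,135): 7 bp
  [135,139): 4 bp
  [139,143): 4 bp
  [143,149): 6 bp
  [149,154): 5 bp
  [154,169): 15 bp
  [169,176): 7 bp
  [176,185): 9 bp
  [185,192): 7 bp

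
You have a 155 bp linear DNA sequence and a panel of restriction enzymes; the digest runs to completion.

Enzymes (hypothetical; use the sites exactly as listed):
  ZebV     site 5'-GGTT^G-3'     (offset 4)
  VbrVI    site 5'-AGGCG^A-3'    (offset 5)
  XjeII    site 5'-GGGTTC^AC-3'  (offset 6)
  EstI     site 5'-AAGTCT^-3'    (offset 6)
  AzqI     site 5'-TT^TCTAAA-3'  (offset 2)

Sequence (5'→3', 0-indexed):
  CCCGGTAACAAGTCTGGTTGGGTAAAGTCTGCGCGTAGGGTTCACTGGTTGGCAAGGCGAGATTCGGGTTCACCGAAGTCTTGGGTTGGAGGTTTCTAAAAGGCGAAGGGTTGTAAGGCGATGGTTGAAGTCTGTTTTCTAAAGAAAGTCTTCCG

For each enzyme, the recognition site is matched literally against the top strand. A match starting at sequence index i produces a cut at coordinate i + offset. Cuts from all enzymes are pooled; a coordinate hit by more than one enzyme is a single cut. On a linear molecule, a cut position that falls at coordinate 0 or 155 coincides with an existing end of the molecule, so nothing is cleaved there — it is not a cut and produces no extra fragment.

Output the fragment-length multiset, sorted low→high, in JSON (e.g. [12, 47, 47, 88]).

[4,4,4,6,6,7,7,7,7,8,9,10,11,11,12,13,14,15]

Per-enzyme occurrences:
  ZebV (GGTTG, off=4): starts [15, 46, 83, 108, 122] → cuts [19, 50, 87, 112, 126]
  VbrVI (AGGCGA, off=5): starts [54, 100, 115] → cuts [59, 105, 120]
  XjeII (GGGTTCAC, off=6): starts [37, 65] → cuts [43, 71]
  EstI (AAGTCT, off=6): starts [9, 24, 75, 127, 145] → cuts [15, 30, 81, 133, 151]
  AzqI (TTTCTAAA, off=2): starts [92, 135] → cuts [94, 137]

Pooled cuts: [15, 19, 30, 43, 50, 59, 71, 81, 87, 94, 105, 112, 120, 126, 133, 137, 151]

Fragments:
  [0,15): 15 bp
  [15,19): 4 bp
  [19,30): 11 bp
  [30,43): 13 bp
  [43,50): 7 bp
  [50,59): 9 bp
  [59,71): 12 bp
  [71,81): 10 bp
  [81,87): 6 bp
  [87,94): 7 bp
  [94,105): 11 bp
  [105,112): 7 bp
  [112,120): 8 bp
  [120,126): 6 bp
  [126,133): 7 bp
  [133,137): 4 bp
  [137,151): 14 bp
  [151,155): 4 bp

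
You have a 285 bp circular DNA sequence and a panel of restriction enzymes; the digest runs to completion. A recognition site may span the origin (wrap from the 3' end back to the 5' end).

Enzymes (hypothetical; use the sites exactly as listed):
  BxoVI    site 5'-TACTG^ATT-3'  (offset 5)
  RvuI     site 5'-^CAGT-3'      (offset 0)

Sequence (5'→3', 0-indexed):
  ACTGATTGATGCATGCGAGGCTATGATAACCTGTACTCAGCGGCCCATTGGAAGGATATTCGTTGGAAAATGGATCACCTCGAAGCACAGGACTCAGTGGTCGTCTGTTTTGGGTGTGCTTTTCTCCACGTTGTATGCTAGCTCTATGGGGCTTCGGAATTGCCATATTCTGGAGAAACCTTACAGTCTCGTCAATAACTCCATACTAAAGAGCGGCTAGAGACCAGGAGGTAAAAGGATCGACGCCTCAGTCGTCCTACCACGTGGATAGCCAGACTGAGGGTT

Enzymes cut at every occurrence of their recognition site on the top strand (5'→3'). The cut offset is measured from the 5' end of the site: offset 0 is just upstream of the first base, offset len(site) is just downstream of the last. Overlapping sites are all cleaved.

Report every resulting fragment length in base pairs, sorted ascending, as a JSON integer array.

[41,65,89,90]

Per-enzyme occurrences:
  BxoVI (TACTGATT, off=5): starts [284] → cuts [4]
  RvuI (CAGT, off=0): starts [94, 183, 248] → cuts [94, 183, 248]

All cut coordinates (distinct, sorted): [4, 94, 183, 248]

Fragments:
  4→94: 90 bp
  94→183: 89 bp
  183→248: 65 bp
  248→4 (wrap): 285-248+4 = 41 bp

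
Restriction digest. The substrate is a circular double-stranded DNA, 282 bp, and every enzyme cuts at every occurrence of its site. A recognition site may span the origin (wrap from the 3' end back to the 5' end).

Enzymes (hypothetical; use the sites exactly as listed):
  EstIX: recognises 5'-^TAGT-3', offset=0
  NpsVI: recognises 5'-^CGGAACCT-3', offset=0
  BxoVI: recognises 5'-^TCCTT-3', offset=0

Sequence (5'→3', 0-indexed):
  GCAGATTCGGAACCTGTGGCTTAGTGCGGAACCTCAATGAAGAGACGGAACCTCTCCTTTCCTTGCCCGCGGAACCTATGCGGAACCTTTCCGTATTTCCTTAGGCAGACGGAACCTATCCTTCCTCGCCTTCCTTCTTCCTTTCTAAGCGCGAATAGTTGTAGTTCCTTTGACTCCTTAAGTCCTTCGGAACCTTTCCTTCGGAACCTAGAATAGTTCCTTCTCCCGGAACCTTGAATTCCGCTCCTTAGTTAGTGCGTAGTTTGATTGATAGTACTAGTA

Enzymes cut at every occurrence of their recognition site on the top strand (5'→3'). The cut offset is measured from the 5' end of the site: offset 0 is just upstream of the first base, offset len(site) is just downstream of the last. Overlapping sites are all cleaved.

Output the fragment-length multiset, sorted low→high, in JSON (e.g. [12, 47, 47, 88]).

Scan for sites:
  EstIX TAGT/0: at [21, 155, 161, 213, 248, 252, 259, 271, 277] ⇒ [21, 155, 161, 213, 248, 252, 259, 271, 277]
  NpsVI CGGAACCT/0: at [7, 26, 45, 69, 80, 109, 187, 201, 226] ⇒ [7, 26, 45, 69, 80, 109, 187, 201, 226]
  BxoVI TCCTT/0: at [54, 59, 97, 118, 131, 138, 165, 174, 182, 196, 217, 244] ⇒ [54, 59, 97, 118, 131, 138, 165, 174, 182, 196, 217, 244]

Pooled cuts: [7, 21, 26, 45, 54, 59, 69, 80, 97, 109, 118, 131, 138, 155, 161, 165, 174, 182, 187, 196, 201, 213, 217, 226, 244, 248, 252, 259, 271, 277]

Fragments:
  7→21: 14 bp
  21→26: 5 bp
  26→45: 19 bp
  45→54: 9 bp
  54→59: 5 bp
  59→69: 10 bp
  69→80: 11 bp
  80→97: 17 bp
  97→109: 12 bp
  109→118: 9 bp
  118→131: 13 bp
  131→138: 7 bp
  138→155: 17 bp
  155→161: 6 bp
  161→165: 4 bp
  165→174: 9 bp
  174→182: 8 bp
  182→187: 5 bp
  187→196: 9 bp
  196→201: 5 bp
  201→213: 12 bp
  213→217: 4 bp
  217→226: 9 bp
  226→244: 18 bp
  244→248: 4 bp
  248→252: 4 bp
  252→259: 7 bp
  259→271: 12 bp
  271→277: 6 bp
  277→7 (wrap): 282-277+7 = 12 bp

[4,4,4,4,5,5,5,5,6,6,7,7,8,9,9,9,9,9,10,11,12,12,12,12,13,14,17,17,18,19]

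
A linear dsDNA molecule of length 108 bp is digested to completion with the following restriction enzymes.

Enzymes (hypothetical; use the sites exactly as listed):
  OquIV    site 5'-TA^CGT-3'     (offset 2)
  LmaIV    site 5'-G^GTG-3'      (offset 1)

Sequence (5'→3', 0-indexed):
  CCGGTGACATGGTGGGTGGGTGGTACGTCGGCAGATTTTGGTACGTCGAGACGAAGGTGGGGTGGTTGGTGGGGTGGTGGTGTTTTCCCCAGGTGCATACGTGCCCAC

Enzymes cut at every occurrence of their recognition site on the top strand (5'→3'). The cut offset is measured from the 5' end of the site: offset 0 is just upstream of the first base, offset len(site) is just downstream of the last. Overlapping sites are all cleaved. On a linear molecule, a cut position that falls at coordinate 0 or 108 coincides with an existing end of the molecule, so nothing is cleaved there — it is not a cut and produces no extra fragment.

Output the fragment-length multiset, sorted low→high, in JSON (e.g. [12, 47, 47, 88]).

Site scan:
  OquIV TACGT/2: at [23, 41, 97] ⇒ [25, 43, 99]
  LmaIV GGTG/1: at [2, 10, 14, 18, 55, 60, 67, 72, 75, 78, 91] ⇒ [3, 11, 15, 19, 56, 61, 68, 73, 76, 79, 92]

Pooled cuts: [3, 11, 15, 19, 25, 43, 56, 61, 68, 73, 76, 79, 92, 99]

Fragments:
  [0,3): 3 bp
  [3,11): 8 bp
  [11,15): 4 bp
  [15,19): 4 bp
  [19,25): 6 bp
  [25,43): 18 bp
  [43,56): 13 bp
  [56,61): 5 bp
  [61,68): 7 bp
  [68,73): 5 bp
  [73,76): 3 bp
  [76,79): 3 bp
  [79,92): 13 bp
  [92,99): 7 bp
  [99,108): 9 bp

[3,3,3,4,4,5,5,6,7,7,8,9,13,13,18]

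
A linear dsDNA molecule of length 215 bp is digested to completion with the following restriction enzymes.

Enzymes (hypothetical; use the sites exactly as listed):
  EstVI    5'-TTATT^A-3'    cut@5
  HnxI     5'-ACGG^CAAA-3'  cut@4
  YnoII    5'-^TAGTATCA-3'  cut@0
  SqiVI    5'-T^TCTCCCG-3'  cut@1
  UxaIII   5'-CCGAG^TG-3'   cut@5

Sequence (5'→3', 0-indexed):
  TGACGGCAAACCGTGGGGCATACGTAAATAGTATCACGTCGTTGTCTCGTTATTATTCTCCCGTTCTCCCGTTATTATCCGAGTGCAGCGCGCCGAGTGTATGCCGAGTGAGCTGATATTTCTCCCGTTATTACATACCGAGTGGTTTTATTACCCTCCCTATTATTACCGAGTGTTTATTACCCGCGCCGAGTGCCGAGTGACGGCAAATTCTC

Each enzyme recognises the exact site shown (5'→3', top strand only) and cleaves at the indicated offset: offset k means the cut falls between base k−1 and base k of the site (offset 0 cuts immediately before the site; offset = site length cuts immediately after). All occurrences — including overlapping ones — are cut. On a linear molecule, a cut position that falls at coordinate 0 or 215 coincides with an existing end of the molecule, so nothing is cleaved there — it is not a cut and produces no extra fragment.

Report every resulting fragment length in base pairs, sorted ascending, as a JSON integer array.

Site scan:
  EstVI (TTATTA, off=5): starts [49, 71, 127, 147, 162, 176] → cuts [54, 76, 132, 152, 167, 181]
  HnxI (ACGGCAAA, off=4): starts [2, 202] → cuts [6, 206]
  YnoII (TAGTATCA, off=0): starts [28] → cuts [28]
  SqiVI (TTCTCCCG, off=1): starts [55, 63, 119] → cuts [56, 64, 120]
  UxaIII (CCGAGTG, off=5): starts [78, 92, 103, 137, 168, 188, 195] → cuts [83, 97, 108, 142, 173, 193, 200]

All cut coordinates (distinct, sorted): [6, 28, 54, 56, 64, 76, 83, 97, 108, 120, 132, 142, 152, 167, 173, 181, 193, 200, 206]

Fragment lengths:
  [0,6): 6 bp
  [6,28): 22 bp
  [28,54): 26 bp
  [54,56): 2 bp
  [56,64): 8 bp
  [64,76): 12 bp
  [76,83): 7 bp
  [83,97): 14 bp
  [97,108): 11 bp
  [108,120): 12 bp
  [120,132): 12 bp
  [132,142): 10 bp
  [142,152): 10 bp
  [152,167): 15 bp
  [167,173): 6 bp
  [173,181): 8 bp
  [181,193): 12 bp
  [193,200): 7 bp
  [200,206): 6 bp
  [206,215): 9 bp

[2,6,6,6,7,7,8,8,9,10,10,11,12,12,12,12,14,15,22,26]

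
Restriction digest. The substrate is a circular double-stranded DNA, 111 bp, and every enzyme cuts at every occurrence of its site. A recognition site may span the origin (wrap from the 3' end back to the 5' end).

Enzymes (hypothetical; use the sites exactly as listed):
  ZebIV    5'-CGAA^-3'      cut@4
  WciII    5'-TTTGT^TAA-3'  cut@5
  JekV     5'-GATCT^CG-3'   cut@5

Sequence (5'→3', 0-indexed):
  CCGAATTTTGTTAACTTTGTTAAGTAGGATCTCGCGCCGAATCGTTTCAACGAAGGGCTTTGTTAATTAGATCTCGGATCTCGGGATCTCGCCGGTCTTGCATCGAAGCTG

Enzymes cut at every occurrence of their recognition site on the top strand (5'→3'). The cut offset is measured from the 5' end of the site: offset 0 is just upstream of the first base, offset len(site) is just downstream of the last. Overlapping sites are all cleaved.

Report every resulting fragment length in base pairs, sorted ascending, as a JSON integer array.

Per-enzyme occurrences:
  ZebIV (CGAA, off=4): starts [1, 37, 50, 103] → cuts [5, 41, 54, 107]
  WciII (TTTGTTAA, off=5): starts [6, 15, 58] → cuts [11, 20, 63]
  JekV (GATCTCG, off=5): starts [27, 69, 76, 84] → cuts [32, 74, 81, 89]

Pooled cuts: [5, 11, 20, 32, 41, 54, 63, 74, 81, 89, 107]

Fragment lengths:
  5→11: 6 bp
  11→20: 9 bp
  20→32: 12 bp
  32→41: 9 bp
  41→54: 13 bp
  54→63: 9 bp
  63→74: 11 bp
  74→81: 7 bp
  81→89: 8 bp
  89→107: 18 bp
  107→5 (wrap): 111-107+5 = 9 bp

[6,7,8,9,9,9,9,11,12,13,18]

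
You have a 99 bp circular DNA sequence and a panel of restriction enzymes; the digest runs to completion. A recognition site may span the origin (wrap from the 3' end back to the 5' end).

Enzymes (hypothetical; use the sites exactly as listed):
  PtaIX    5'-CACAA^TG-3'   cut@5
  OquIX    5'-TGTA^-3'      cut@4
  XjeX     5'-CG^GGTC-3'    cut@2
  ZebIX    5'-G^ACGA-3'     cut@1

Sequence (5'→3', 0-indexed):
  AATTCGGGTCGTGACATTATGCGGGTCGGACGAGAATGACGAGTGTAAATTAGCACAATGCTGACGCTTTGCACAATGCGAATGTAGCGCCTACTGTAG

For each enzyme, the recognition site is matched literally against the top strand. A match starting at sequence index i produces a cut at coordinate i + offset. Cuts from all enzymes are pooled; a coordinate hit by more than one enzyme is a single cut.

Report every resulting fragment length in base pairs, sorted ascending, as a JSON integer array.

Site scan:
  PtaIX (CACAATG, off=5): starts [53, 71] → cuts [58, 76]
  OquIX (TGTA, off=4): starts [43, 82, 94] → cuts [47, 86, 98]
  XjeX (CGGGTC, off=2): starts [4, 21] → cuts [6, 23]
  ZebIX (GACGA, off=1): starts [28, 37] → cuts [29, 38]

Pooled cuts: [6, 23, 29, 38, 47, 58, 76, 86, 98]

Fragment lengths:
  6→23: 17 bp
  23→29: 6 bp
  29→38: 9 bp
  38→47: 9 bp
  47→58: 11 bp
  58→76: 18 bp
  76→86: 10 bp
  86→98: 12 bp
  98→6 (wrap): 99-98+6 = 7 bp

[6,7,9,9,10,11,12,17,18]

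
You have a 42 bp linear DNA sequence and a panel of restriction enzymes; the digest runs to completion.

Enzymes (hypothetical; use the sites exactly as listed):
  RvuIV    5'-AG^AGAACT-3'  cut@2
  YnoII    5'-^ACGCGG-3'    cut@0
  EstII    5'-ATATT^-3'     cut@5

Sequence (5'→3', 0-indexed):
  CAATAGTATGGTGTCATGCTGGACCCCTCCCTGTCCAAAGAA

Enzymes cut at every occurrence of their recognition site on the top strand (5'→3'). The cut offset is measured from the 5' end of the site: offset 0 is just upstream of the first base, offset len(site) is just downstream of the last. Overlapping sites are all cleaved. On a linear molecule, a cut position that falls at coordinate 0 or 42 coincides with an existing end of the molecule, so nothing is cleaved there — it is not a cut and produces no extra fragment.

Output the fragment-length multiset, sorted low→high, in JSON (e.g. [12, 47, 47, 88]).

[42]

Scan for sites:
  RvuIV (AGAGAACT, off=2): no sites
  YnoII (ACGCGG, off=0): no sites
  EstII (ATATT, off=5): no sites

All cut coordinates (distinct, sorted): ∅

Fragment lengths:
  no cuts → one linear fragment of 42 bp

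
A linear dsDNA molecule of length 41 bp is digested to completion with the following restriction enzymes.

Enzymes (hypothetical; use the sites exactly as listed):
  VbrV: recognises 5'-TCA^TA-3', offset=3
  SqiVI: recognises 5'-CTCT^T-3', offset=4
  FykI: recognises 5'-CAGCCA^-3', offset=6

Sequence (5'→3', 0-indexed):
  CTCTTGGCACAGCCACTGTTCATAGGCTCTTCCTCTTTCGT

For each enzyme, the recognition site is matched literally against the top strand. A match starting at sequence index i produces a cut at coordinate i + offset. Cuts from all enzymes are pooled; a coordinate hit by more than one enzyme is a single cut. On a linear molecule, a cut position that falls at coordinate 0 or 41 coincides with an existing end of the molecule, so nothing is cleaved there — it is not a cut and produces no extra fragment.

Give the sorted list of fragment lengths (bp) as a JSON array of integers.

[4,5,6,7,8,11]

Scan for sites:
  VbrV TCATA/3: at [19] ⇒ [22]
  SqiVI CTCTT/4: at [0, 26, 32] ⇒ [4, 30, 36]
  FykI CAGCCA/6: at [9] ⇒ [15]

All cut coordinates (distinct, sorted): [4, 15, 22, 30, 36]

Fragments:
  [0,4): 4 bp
  [4,15): 11 bp
  [15,22): 7 bp
  [22,30): 8 bp
  [30,36): 6 bp
  [36,41): 5 bp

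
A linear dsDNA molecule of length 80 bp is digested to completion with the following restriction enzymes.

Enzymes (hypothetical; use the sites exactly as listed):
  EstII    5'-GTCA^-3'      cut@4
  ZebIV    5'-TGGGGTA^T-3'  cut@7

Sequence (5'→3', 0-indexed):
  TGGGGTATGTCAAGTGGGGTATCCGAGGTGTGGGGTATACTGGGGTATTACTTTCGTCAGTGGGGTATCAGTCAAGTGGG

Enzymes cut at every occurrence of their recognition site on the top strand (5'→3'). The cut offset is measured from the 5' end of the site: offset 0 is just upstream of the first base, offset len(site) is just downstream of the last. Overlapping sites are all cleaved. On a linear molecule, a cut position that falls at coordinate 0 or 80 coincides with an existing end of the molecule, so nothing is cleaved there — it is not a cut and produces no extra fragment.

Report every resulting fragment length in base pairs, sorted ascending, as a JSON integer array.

Scan for sites:
  EstII GTCA/4: at [8, 55, 70] ⇒ [12, 59, 74]
  ZebIV TGGGGTAT/7: at [0, 14, 30, 40, 60] ⇒ [7, 21, 37, 47, 67]

All cut coordinates (distinct, sorted): [7, 12, 21, 37, 47, 59, 67, 74]

Fragments:
  [0,7): 7 bp
  [7,12): 5 bp
  [12,21): 9 bp
  [21,37): 16 bp
  [37,47): 10 bp
  [47,59): 12 bp
  [59,67): 8 bp
  [67,74): 7 bp
  [74,80): 6 bp

[5,6,7,7,8,9,10,12,16]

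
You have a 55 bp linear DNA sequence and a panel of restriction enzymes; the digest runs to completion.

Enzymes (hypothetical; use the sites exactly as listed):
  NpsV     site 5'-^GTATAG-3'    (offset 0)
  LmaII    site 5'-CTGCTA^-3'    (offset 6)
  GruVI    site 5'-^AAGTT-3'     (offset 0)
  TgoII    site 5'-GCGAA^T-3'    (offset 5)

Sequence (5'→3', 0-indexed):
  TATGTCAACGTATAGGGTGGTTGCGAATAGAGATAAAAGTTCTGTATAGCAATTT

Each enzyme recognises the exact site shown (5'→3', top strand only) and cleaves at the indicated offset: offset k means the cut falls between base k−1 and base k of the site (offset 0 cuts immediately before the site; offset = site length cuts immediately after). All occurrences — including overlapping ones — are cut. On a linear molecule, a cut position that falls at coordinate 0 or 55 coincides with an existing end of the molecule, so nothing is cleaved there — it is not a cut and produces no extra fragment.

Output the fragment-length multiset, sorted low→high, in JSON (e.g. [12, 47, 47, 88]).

[7,9,9,12,18]

Site scan:
  NpsV GTATAG/0: at [9, 43] ⇒ [9, 43]
  LmaII (CTGCTA, off=6): no sites
  GruVI AAGTT/0: at [36] ⇒ [36]
  TgoII GCGAAT/5: at [22] ⇒ [27]

Pooled cuts: [9, 27, 36, 43]

Fragment lengths:
  [0,9): 9 bp
  [9,27): 18 bp
  [27,36): 9 bp
  [36,43): 7 bp
  [43,55): 12 bp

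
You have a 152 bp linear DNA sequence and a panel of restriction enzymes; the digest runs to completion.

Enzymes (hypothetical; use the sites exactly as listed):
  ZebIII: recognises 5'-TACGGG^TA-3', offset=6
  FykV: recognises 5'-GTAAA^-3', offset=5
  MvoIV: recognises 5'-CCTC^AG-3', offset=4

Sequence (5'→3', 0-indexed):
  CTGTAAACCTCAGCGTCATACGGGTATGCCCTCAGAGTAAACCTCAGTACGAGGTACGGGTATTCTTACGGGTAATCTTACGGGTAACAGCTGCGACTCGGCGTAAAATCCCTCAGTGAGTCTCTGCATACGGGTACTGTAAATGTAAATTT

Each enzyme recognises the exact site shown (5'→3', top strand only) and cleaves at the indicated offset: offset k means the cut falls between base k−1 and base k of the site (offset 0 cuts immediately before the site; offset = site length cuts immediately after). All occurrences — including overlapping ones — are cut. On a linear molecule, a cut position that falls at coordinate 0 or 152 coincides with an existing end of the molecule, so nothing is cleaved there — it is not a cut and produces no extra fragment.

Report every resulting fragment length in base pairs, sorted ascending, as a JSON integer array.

Scan for sites:
  ZebIII TACGGGTA/6: at [18, 54, 66, 78, 128] ⇒ [24, 60, 72, 84, 134]
  FykV GTAAA/5: at [2, 36, 102, 138, 144] ⇒ [7, 41, 107, 143, 149]
  MvoIV CCTCAG/4: at [7, 29, 41, 110] ⇒ [11, 33, 45, 114]

Pooled cuts: [7, 11, 24, 33, 41, 45, 60, 72, 84, 107, 114, 134, 143, 149]

Fragment lengths:
  [0,7): 7 bp
  [7,11): 4 bp
  [11,24): 13 bp
  [24,33): 9 bp
  [33,41): 8 bp
  [41,45): 4 bp
  [45,60): 15 bp
  [60,72): 12 bp
  [72,84): 12 bp
  [84,107): 23 bp
  [107,114): 7 bp
  [114,134): 20 bp
  [134,143): 9 bp
  [143,149): 6 bp
  [149,152): 3 bp

[3,4,4,6,7,7,8,9,9,12,12,13,15,20,23]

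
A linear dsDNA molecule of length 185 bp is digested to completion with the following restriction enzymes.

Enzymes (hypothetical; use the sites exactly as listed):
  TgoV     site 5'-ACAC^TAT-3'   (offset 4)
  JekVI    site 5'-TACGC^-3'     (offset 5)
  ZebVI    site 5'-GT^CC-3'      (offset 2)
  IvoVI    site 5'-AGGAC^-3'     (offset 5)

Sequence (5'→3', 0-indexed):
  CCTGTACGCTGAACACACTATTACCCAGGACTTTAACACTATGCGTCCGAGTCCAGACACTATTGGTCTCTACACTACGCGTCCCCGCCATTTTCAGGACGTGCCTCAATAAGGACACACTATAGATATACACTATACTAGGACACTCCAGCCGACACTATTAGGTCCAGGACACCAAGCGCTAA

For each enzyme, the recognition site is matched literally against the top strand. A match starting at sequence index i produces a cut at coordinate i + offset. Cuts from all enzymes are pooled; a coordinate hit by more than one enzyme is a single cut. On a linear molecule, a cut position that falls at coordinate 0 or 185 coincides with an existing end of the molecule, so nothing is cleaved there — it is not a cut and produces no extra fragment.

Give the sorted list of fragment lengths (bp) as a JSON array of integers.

Site scan:
  TgoV ACACTAT/4: at [14, 35, 56, 116, 129, 154] ⇒ [18, 39, 60, 120, 133, 158]
  JekVI TACGC/5: at [4, 75] ⇒ [9, 80]
  ZebVI GTCC/2: at [44, 50, 80, 164] ⇒ [46, 52, 82, 166]
  IvoVI AGGAC/5: at [26, 95, 111, 139, 168] ⇒ [31, 100, 116, 144, 173]

Pooled cuts: [9, 18, 31, 39, 46, 52, 60, 80, 82, 100, 116, 120, 133, 144, 158, 166, 173]

Fragments:
  [0,9): 9 bp
  [9,18): 9 bp
  [18,31): 13 bp
  [31,39): 8 bp
  [39,46): 7 bp
  [46,52): 6 bp
  [52,60): 8 bp
  [60,80): 20 bp
  [80,82): 2 bp
  [82,100): 18 bp
  [100,116): 16 bp
  [116,120): 4 bp
  [120,133): 13 bp
  [133,144): 11 bp
  [144,158): 14 bp
  [158,166): 8 bp
  [166,173): 7 bp
  [173,185): 12 bp

[2,4,6,7,7,8,8,8,9,9,11,12,13,13,14,16,18,20]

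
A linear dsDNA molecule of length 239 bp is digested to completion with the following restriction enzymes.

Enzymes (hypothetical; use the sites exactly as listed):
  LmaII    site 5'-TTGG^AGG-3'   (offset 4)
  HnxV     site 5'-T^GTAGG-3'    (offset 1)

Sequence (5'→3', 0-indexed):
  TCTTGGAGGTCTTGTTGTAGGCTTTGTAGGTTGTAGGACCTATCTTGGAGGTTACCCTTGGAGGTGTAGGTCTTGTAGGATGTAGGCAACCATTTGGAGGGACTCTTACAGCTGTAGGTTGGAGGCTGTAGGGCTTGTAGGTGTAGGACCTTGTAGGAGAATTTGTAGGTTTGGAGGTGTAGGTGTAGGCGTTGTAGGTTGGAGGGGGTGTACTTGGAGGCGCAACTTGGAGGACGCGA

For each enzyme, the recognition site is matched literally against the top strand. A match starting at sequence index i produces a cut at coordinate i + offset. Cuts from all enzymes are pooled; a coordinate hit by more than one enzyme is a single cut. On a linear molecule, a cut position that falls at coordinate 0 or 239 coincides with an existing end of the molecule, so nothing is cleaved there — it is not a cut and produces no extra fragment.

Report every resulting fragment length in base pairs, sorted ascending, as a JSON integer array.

Per-enzyme occurrences:
  LmaII TTGGAGG/4: at [2, 44, 57, 93, 118, 170, 198, 213, 226] ⇒ [6, 48, 61, 97, 122, 174, 202, 217, 230]
  HnxV TGTAGG/1: at [15, 24, 31, 64, 73, 80, 112, 126, 135, 141, 151, 163, 177, 183, 192] ⇒ [16, 25, 32, 65, 74, 81, 113, 127, 136, 142, 152, 164, 178, 184, 193]

All cut coordinates (distinct, sorted): [6, 16, 25, 32, 48, 61, 65, 74, 81, 97, 113, 122, 127, 136, 142, 152, 164, 174, 178, 184, 193, 202, 217, 230]

Fragments:
  [0,6): 6 bp
  [6,16): 10 bp
  [16,25): 9 bp
  [25,32): 7 bp
  [32,48): 16 bp
  [48,61): 13 bp
  [61,65): 4 bp
  [65,74): 9 bp
  [74,81): 7 bp
  [81,97): 16 bp
  [97,113): 16 bp
  [113,122): 9 bp
  [122,127): 5 bp
  [127,136): 9 bp
  [136,142): 6 bp
  [142,152): 10 bp
  [152,164): 12 bp
  [164,174): 10 bp
  [174,178): 4 bp
  [178,184): 6 bp
  [184,193): 9 bp
  [193,202): 9 bp
  [202,217): 15 bp
  [217,230): 13 bp
  [230,239): 9 bp

[4,4,5,6,6,6,7,7,9,9,9,9,9,9,9,10,10,10,12,13,13,15,16,16,16]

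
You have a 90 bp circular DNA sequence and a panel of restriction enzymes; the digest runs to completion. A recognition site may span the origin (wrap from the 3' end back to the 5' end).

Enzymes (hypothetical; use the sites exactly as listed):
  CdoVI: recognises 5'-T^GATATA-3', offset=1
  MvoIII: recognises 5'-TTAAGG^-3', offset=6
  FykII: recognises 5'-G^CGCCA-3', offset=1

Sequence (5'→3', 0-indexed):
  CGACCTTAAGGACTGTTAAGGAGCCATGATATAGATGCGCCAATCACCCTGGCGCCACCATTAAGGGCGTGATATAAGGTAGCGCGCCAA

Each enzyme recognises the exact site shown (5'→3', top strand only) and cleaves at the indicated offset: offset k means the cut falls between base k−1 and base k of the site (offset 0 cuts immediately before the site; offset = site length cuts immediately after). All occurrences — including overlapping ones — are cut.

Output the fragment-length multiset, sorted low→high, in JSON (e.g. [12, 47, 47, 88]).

Per-enzyme occurrences:
  CdoVI (TGATATA, off=1): starts [26, 69] → cuts [27, 70]
  MvoIII (TTAAGG, off=6): starts [5, 15, 60] → cuts [11, 21, 66]
  FykII (GCGCCA, off=1): starts [36, 51, 83] → cuts [37, 52, 84]

Pooled cuts: [11, 21, 27, 37, 52, 66, 70, 84]

Fragments:
  11→21: 10 bp
  21→27: 6 bp
  27→37: 10 bp
  37→52: 15 bp
  52→66: 14 bp
  66→70: 4 bp
  70→84: 14 bp
  84→11 (wrap): 90-84+11 = 17 bp

[4,6,10,10,14,14,15,17]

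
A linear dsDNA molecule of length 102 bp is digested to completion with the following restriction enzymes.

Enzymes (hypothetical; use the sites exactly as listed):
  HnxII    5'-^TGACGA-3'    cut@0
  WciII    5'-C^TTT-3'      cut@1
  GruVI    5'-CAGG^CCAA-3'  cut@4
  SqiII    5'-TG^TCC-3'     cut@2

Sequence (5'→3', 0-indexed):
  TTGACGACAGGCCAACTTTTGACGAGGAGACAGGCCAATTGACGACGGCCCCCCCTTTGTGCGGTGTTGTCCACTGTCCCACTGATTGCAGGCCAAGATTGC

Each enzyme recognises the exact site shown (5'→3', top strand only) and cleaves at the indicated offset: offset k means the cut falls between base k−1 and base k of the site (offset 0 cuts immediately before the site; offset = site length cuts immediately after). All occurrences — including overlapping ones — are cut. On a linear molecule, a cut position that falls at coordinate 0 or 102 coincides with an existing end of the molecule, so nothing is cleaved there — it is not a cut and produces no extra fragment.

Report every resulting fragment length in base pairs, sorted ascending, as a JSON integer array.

[1,3,5,5,7,10,10,14,15,16,16]

Scan for sites:
  HnxII TGACGA/0: at [1, 19, 39] ⇒ [1, 19, 39]
  WciII CTTT/1: at [15, 54] ⇒ [16, 55]
  GruVI CAGGCCAA/4: at [7, 30, 88] ⇒ [11, 34, 92]
  SqiII TGTCC/2: at [67, 74] ⇒ [69, 76]

Pooled cuts: [1, 11, 16, 19, 34, 39, 55, 69, 76, 92]

Fragments:
  [0,1): 1 bp
  [1,11): 10 bp
  [11,16): 5 bp
  [16,19): 3 bp
  [19,34): 15 bp
  [34,39): 5 bp
  [39,55): 16 bp
  [55,69): 14 bp
  [69,76): 7 bp
  [76,92): 16 bp
  [92,102): 10 bp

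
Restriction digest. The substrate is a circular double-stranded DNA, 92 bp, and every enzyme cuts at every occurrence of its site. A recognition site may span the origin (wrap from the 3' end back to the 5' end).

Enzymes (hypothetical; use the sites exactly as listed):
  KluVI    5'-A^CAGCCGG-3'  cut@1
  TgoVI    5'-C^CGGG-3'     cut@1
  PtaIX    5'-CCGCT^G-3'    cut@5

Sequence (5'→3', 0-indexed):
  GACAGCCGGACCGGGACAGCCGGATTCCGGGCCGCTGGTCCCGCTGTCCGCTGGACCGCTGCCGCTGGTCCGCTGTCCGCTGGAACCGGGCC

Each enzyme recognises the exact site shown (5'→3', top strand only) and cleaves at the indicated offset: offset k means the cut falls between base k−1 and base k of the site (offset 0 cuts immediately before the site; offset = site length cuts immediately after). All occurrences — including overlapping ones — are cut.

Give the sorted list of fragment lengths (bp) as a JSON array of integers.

Site scan:
  KluVI ACAGCCGG/1: at [1, 15] ⇒ [2, 16]
  TgoVI CCGGG/1: at [10, 26, 85] ⇒ [11, 27, 86]
  PtaIX CCGCTG/5: at [31, 40, 47, 55, 61, 69, 76] ⇒ [36, 45, 52, 60, 66, 74, 81]

All cut coordinates (distinct, sorted): [2, 11, 16, 27, 36, 45, 52, 60, 66, 74, 81, 86]

Fragment lengths:
  2→11: 9 bp
  11→16: 5 bp
  16→27: 11 bp
  27→36: 9 bp
  36→45: 9 bp
  45→52: 7 bp
  52→60: 8 bp
  60→66: 6 bp
  66→74: 8 bp
  74→81: 7 bp
  81→86: 5 bp
  86→2 (wrap): 92-86+2 = 8 bp

[5,5,6,7,7,8,8,8,9,9,9,11]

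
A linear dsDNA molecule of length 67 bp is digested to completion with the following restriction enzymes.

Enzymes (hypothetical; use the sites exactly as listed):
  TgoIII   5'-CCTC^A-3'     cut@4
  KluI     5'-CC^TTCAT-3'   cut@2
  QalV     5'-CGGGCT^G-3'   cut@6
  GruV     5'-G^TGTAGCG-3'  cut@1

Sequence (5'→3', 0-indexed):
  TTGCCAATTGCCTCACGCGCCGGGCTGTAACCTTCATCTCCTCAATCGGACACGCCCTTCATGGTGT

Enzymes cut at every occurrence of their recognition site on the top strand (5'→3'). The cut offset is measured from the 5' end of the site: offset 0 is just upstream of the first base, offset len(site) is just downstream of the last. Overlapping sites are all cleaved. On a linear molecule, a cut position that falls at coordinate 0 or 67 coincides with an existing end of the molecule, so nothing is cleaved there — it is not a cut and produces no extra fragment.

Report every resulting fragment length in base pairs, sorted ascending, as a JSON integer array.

[6,10,11,12,14,14]

Per-enzyme occurrences:
  TgoIII (CCTCA, off=4): starts [10, 39] → cuts [14, 43]
  KluI (CCTTCAT, off=2): starts [30, 55] → cuts [32, 57]
  QalV (CGGGCTG, off=6): starts [20] → cuts [26]
  GruV (GTGTAGCG, off=1): no sites

All cut coordinates (distinct, sorted): [14, 26, 32, 43, 57]

Fragment lengths:
  [0,14): 14 bp
  [14,26): 12 bp
  [26,32): 6 bp
  [32,43): 11 bp
  [43,57): 14 bp
  [57,67): 10 bp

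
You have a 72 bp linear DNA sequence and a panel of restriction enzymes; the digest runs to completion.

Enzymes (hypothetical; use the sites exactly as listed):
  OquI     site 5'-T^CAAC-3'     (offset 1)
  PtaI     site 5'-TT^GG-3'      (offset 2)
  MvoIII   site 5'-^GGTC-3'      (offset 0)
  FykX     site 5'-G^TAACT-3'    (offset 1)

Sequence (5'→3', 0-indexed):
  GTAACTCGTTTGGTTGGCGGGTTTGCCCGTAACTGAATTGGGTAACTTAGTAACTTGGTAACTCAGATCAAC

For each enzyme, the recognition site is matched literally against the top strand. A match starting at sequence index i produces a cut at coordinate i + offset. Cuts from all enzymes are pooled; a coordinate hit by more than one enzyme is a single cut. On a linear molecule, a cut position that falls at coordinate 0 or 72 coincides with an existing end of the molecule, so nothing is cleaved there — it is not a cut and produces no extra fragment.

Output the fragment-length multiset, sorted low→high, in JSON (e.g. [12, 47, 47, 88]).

Scan for sites:
  OquI TCAAC/1: at [67] ⇒ [68]
  PtaI TTGG/2: at [9, 13, 37, 54] ⇒ [11, 15, 39, 56]
  MvoIII (GGTC, off=0): no sites
  FykX GTAACT/1: at [0, 28, 41, 49, 57] ⇒ [1, 29, 42, 50, 58]

All cut coordinates (distinct, sorted): [1, 11, 15, 29, 39, 42, 50, 56, 58, 68]

Fragments:
  [0,1): 1 bp
  [1,11): 10 bp
  [11,15): 4 bp
  [15,29): 14 bp
  [29,39): 10 bp
  [39,42): 3 bp
  [42,50): 8 bp
  [50,56): 6 bp
  [56,58): 2 bp
  [58,68): 10 bp
  [68,72): 4 bp

[1,2,3,4,4,6,8,10,10,10,14]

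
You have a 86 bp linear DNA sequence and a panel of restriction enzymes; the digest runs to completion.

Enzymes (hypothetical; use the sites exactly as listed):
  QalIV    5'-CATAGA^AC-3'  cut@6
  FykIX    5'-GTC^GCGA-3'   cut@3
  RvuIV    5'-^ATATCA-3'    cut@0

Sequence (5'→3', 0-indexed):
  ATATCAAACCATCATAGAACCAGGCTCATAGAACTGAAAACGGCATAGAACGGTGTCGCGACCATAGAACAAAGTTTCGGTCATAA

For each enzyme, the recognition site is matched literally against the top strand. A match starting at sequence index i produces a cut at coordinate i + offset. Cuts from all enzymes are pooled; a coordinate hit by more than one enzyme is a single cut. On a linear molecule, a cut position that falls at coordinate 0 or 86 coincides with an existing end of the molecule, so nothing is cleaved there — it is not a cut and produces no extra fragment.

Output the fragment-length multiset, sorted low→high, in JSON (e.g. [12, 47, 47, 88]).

Site scan:
  QalIV CATAGAAC/6: at [12, 26, 43, 62] ⇒ [18, 32, 49, 68]
  FykIX GTCGCGA/3: at [54] ⇒ [57]
  RvuIV ATATCA/0: at [0] ⇒ [] (position 0 is a terminus of the linear molecule — no cut)

All cut coordinates (distinct, sorted): [18, 32, 49, 57, 68]

Fragments:
  [0,18): 18 bp
  [18,32): 14 bp
  [32,49): 17 bp
  [49,57): 8 bp
  [57,68): 11 bp
  [68,86): 18 bp

[8,11,14,17,18,18]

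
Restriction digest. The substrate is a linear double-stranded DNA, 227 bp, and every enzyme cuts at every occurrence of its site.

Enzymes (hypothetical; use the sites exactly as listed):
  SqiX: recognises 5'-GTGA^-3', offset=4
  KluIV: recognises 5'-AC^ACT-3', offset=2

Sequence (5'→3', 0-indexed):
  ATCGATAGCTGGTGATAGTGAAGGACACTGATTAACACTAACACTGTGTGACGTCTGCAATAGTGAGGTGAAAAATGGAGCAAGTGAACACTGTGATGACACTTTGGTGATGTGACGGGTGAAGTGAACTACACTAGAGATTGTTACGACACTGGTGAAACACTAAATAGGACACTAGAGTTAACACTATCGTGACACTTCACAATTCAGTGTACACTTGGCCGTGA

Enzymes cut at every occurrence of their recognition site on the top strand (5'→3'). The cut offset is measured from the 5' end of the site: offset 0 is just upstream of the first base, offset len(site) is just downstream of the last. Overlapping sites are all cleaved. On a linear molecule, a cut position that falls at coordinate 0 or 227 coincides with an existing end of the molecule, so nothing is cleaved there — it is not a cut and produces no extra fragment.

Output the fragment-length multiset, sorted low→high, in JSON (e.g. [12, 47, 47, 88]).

Per-enzyme occurrences:
  SqiX (GTGA, off=4): starts [11, 17, 47, 62, 67, 83, 92, 106, 111, 118, 123, 154, 191, 223] → cuts [15, 21, 51, 66, 71, 87, 96, 110, 115, 122, 127, 158, 195] (position 227 is a terminus of the linear molecule — no cut)
  KluIV (ACACT, off=2): starts [24, 34, 40, 87, 98, 130, 148, 159, 171, 183, 194, 213] → cuts [26, 36, 42, 89, 100, 132, 150, 161, 173, 185, 196, 215]

Pooled cuts: [15, 21, 26, 36, 42, 51, 66, 71, 87, 89, 96, 100, 110, 115, 122, 127, 132, 150, 158, 161, 173, 185, 195, 196, 215]

Fragments:
  [0,15): 15 bp
  [15,21): 6 bp
  [21,26): 5 bp
  [26,36): 10 bp
  [36,42): 6 bp
  [42,51): 9 bp
  [51,66): 15 bp
  [66,71): 5 bp
  [71,87): 16 bp
  [87,89): 2 bp
  [89,96): 7 bp
  [96,100): 4 bp
  [100,110): 10 bp
  [110,115): 5 bp
  [115,122): 7 bp
  [122,127): 5 bp
  [127,132): 5 bp
  [132,150): 18 bp
  [150,158): 8 bp
  [158,161): 3 bp
  [161,173): 12 bp
  [173,185): 12 bp
  [185,195): 10 bp
  [195,196): 1 bp
  [196,215): 19 bp
  [215,227): 12 bp

[1,2,3,4,5,5,5,5,5,6,6,7,7,8,9,10,10,10,12,12,12,15,15,16,18,19]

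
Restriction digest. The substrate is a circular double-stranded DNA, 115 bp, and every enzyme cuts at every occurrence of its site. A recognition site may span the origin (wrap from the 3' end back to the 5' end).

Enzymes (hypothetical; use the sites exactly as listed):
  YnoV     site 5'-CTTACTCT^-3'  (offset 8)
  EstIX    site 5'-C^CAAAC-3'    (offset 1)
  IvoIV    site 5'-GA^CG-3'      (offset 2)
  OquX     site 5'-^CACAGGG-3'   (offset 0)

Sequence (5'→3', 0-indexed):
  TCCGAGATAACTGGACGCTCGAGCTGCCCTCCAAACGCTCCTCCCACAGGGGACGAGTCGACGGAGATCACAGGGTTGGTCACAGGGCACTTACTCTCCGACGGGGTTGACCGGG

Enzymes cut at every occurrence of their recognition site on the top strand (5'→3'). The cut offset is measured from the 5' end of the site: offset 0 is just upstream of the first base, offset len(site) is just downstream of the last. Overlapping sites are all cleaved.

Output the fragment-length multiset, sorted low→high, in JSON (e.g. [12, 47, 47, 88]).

[4,7,8,9,12,13,16,17,29]

Scan for sites:
  YnoV (CTTACTCT, off=8): starts [89] → cuts [97]
  EstIX (CCAAAC, off=1): starts [30] → cuts [31]
  IvoIV (GACG, off=2): starts [13, 51, 59, 99] → cuts [15, 53, 61, 101]
  OquX (CACAGGG, off=0): starts [44, 68, 80] → cuts [44, 68, 80]

All cut coordinates (distinct, sorted): [15, 31, 44, 53, 61, 68, 80, 97, 101]

Fragments:
  15→31: 16 bp
  31→44: 13 bp
  44→53: 9 bp
  53→61: 8 bp
  61→68: 7 bp
  68→80: 12 bp
  80→97: 17 bp
  97→101: 4 bp
  101→15 (wrap): 115-101+15 = 29 bp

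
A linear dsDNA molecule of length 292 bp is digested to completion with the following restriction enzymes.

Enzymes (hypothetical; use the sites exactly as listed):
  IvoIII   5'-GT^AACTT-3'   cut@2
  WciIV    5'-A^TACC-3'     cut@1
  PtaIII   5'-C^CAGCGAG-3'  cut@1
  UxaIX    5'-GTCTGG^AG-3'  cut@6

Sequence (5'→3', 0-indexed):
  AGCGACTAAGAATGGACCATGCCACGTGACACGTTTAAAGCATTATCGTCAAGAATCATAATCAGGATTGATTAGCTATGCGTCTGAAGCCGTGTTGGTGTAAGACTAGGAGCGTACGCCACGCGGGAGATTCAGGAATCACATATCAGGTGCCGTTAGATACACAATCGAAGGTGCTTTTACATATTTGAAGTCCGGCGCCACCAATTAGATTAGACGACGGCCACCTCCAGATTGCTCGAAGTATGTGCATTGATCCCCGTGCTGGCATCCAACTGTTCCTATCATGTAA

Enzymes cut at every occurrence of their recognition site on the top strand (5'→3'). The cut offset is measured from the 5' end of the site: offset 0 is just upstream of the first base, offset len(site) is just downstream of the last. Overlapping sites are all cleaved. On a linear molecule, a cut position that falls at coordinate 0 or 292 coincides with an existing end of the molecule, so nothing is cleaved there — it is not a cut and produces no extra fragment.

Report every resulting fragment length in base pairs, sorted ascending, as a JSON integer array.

Per-enzyme occurrences:
  IvoIII (GTAACTT, off=2): no sites
  WciIV (ATACC, off=1): no sites
  PtaIII (CCAGCGAG, off=1): no sites
  UxaIX (GTCTGGAG, off=6): no sites

All cut coordinates (distinct, sorted): ∅

Fragments:
  no cuts → one linear fragment of 292 bp

[292]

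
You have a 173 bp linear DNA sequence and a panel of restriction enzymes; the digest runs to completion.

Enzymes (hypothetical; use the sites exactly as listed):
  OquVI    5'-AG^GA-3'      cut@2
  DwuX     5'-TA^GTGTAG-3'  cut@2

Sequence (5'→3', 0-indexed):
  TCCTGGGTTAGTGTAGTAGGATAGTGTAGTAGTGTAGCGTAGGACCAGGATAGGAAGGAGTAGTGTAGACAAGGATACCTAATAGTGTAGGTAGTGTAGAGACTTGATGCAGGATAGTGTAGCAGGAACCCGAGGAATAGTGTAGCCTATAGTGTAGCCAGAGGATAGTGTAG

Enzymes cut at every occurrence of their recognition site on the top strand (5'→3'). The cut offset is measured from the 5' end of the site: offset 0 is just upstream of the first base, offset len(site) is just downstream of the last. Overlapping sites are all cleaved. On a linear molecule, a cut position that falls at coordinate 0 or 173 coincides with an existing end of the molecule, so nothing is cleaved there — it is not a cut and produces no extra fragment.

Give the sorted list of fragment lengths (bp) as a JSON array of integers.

Scan for sites:
  OquVI (AGGA, off=2): starts [17, 40, 46, 51, 55, 71, 110, 123, 132, 161] → cuts [19, 42, 48, 53, 57, 73, 112, 125, 134, 163]
  DwuX (TAGTGTAG, off=2): starts [8, 21, 29, 60, 82, 91, 114, 137, 149, 165] → cuts [10, 23, 31, 62, 84, 93, 116, 139, 151, 167]

All cut coordinates (distinct, sorted): [10, 19, 23, 31, 42, 48, 53, 57, 62, 73, 84, 93, 112, 116, 125, 134, 139, 151, 163, 167]

Fragments:
  [0,10): 10 bp
  [10,19): 9 bp
  [19,23): 4 bp
  [23,31): 8 bp
  [31,42): 11 bp
  [42,48): 6 bp
  [48,53): 5 bp
  [53,57): 4 bp
  [57,62): 5 bp
  [62,73): 11 bp
  [73,84): 11 bp
  [84,93): 9 bp
  [93,112): 19 bp
  [112,116): 4 bp
  [116,125): 9 bp
  [125,134): 9 bp
  [134,139): 5 bp
  [139,151): 12 bp
  [151,163): 12 bp
  [163,167): 4 bp
  [167,173): 6 bp

[4,4,4,4,5,5,5,6,6,8,9,9,9,9,10,11,11,11,12,12,19]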